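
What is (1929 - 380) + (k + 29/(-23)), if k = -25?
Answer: 35023/23 ≈ 1522.7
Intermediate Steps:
(1929 - 380) + (k + 29/(-23)) = (1929 - 380) + (-25 + 29/(-23)) = 1549 + (-25 + 29*(-1/23)) = 1549 + (-25 - 29/23) = 1549 - 604/23 = 35023/23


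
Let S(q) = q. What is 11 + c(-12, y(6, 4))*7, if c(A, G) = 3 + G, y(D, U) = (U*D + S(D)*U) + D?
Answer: 410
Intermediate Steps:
y(D, U) = D + 2*D*U (y(D, U) = (U*D + D*U) + D = (D*U + D*U) + D = 2*D*U + D = D + 2*D*U)
11 + c(-12, y(6, 4))*7 = 11 + (3 + 6*(1 + 2*4))*7 = 11 + (3 + 6*(1 + 8))*7 = 11 + (3 + 6*9)*7 = 11 + (3 + 54)*7 = 11 + 57*7 = 11 + 399 = 410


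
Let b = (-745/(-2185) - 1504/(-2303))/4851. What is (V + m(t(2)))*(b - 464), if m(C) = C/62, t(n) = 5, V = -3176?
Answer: 95863336685971/65052694 ≈ 1.4736e+6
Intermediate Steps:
m(C) = C/62 (m(C) = C*(1/62) = C/62)
b = 215/1049237 (b = (-745*(-1/2185) - 1504*(-1/2303))*(1/4851) = (149/437 + 32/49)*(1/4851) = (21285/21413)*(1/4851) = 215/1049237 ≈ 0.00020491)
(V + m(t(2)))*(b - 464) = (-3176 + (1/62)*5)*(215/1049237 - 464) = (-3176 + 5/62)*(-486845753/1049237) = -196907/62*(-486845753/1049237) = 95863336685971/65052694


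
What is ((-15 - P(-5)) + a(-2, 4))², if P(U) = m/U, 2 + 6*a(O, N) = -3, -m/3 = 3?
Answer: 279841/900 ≈ 310.93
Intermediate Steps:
m = -9 (m = -3*3 = -9)
a(O, N) = -⅚ (a(O, N) = -⅓ + (⅙)*(-3) = -⅓ - ½ = -⅚)
P(U) = -9/U
((-15 - P(-5)) + a(-2, 4))² = ((-15 - (-9)/(-5)) - ⅚)² = ((-15 - (-9)*(-1)/5) - ⅚)² = ((-15 - 1*9/5) - ⅚)² = ((-15 - 9/5) - ⅚)² = (-84/5 - ⅚)² = (-529/30)² = 279841/900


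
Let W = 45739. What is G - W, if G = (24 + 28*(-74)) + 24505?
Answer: -23282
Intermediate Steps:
G = 22457 (G = (24 - 2072) + 24505 = -2048 + 24505 = 22457)
G - W = 22457 - 1*45739 = 22457 - 45739 = -23282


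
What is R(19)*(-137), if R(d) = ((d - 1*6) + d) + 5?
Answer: -5069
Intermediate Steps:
R(d) = -1 + 2*d (R(d) = ((d - 6) + d) + 5 = ((-6 + d) + d) + 5 = (-6 + 2*d) + 5 = -1 + 2*d)
R(19)*(-137) = (-1 + 2*19)*(-137) = (-1 + 38)*(-137) = 37*(-137) = -5069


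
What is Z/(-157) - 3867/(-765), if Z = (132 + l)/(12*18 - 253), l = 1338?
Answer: 7862651/1481295 ≈ 5.3080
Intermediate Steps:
Z = -1470/37 (Z = (132 + 1338)/(12*18 - 253) = 1470/(216 - 253) = 1470/(-37) = 1470*(-1/37) = -1470/37 ≈ -39.730)
Z/(-157) - 3867/(-765) = -1470/37/(-157) - 3867/(-765) = -1470/37*(-1/157) - 3867*(-1/765) = 1470/5809 + 1289/255 = 7862651/1481295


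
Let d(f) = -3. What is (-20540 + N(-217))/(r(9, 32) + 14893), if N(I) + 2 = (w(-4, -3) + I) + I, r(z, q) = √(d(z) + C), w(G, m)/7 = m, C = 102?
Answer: -312708321/221801350 + 62991*√11/221801350 ≈ -1.4089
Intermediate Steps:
w(G, m) = 7*m
r(z, q) = 3*√11 (r(z, q) = √(-3 + 102) = √99 = 3*√11)
N(I) = -23 + 2*I (N(I) = -2 + ((7*(-3) + I) + I) = -2 + ((-21 + I) + I) = -2 + (-21 + 2*I) = -23 + 2*I)
(-20540 + N(-217))/(r(9, 32) + 14893) = (-20540 + (-23 + 2*(-217)))/(3*√11 + 14893) = (-20540 + (-23 - 434))/(14893 + 3*√11) = (-20540 - 457)/(14893 + 3*√11) = -20997/(14893 + 3*√11)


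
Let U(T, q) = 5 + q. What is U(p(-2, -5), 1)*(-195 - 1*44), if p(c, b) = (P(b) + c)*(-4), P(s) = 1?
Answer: -1434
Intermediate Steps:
p(c, b) = -4 - 4*c (p(c, b) = (1 + c)*(-4) = -4 - 4*c)
U(p(-2, -5), 1)*(-195 - 1*44) = (5 + 1)*(-195 - 1*44) = 6*(-195 - 44) = 6*(-239) = -1434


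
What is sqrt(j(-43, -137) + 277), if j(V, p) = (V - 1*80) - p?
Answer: sqrt(291) ≈ 17.059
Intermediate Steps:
j(V, p) = -80 + V - p (j(V, p) = (V - 80) - p = (-80 + V) - p = -80 + V - p)
sqrt(j(-43, -137) + 277) = sqrt((-80 - 43 - 1*(-137)) + 277) = sqrt((-80 - 43 + 137) + 277) = sqrt(14 + 277) = sqrt(291)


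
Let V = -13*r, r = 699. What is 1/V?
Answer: -1/9087 ≈ -0.00011005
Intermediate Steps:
V = -9087 (V = -13*699 = -9087)
1/V = 1/(-9087) = -1/9087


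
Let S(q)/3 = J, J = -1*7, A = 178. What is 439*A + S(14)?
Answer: 78121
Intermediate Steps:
J = -7
S(q) = -21 (S(q) = 3*(-7) = -21)
439*A + S(14) = 439*178 - 21 = 78142 - 21 = 78121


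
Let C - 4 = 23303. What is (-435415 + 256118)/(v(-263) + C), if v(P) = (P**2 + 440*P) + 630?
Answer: 179297/22614 ≈ 7.9286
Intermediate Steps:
C = 23307 (C = 4 + 23303 = 23307)
v(P) = 630 + P**2 + 440*P
(-435415 + 256118)/(v(-263) + C) = (-435415 + 256118)/((630 + (-263)**2 + 440*(-263)) + 23307) = -179297/((630 + 69169 - 115720) + 23307) = -179297/(-45921 + 23307) = -179297/(-22614) = -179297*(-1/22614) = 179297/22614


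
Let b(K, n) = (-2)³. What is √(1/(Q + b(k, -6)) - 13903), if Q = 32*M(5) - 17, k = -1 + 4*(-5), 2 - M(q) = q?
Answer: 2*I*√420566/11 ≈ 117.91*I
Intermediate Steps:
M(q) = 2 - q
k = -21 (k = -1 - 20 = -21)
b(K, n) = -8
Q = -113 (Q = 32*(2 - 1*5) - 17 = 32*(2 - 5) - 17 = 32*(-3) - 17 = -96 - 17 = -113)
√(1/(Q + b(k, -6)) - 13903) = √(1/(-113 - 8) - 13903) = √(1/(-121) - 13903) = √(-1/121 - 13903) = √(-1682264/121) = 2*I*√420566/11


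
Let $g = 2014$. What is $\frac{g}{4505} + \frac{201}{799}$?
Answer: $\frac{2791}{3995} \approx 0.69862$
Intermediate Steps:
$\frac{g}{4505} + \frac{201}{799} = \frac{2014}{4505} + \frac{201}{799} = 2014 \cdot \frac{1}{4505} + 201 \cdot \frac{1}{799} = \frac{38}{85} + \frac{201}{799} = \frac{2791}{3995}$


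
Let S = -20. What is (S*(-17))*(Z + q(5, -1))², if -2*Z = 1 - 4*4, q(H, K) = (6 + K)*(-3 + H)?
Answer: 104125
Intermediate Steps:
q(H, K) = (-3 + H)*(6 + K)
Z = 15/2 (Z = -(1 - 4*4)/2 = -(1 - 16)/2 = -½*(-15) = 15/2 ≈ 7.5000)
(S*(-17))*(Z + q(5, -1))² = (-20*(-17))*(15/2 + (-18 - 3*(-1) + 6*5 + 5*(-1)))² = 340*(15/2 + (-18 + 3 + 30 - 5))² = 340*(15/2 + 10)² = 340*(35/2)² = 340*(1225/4) = 104125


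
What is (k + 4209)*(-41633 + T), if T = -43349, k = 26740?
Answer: -2630107918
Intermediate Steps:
(k + 4209)*(-41633 + T) = (26740 + 4209)*(-41633 - 43349) = 30949*(-84982) = -2630107918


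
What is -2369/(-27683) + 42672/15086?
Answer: 32027045/10990151 ≈ 2.9142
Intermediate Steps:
-2369/(-27683) + 42672/15086 = -2369*(-1/27683) + 42672*(1/15086) = 2369/27683 + 21336/7543 = 32027045/10990151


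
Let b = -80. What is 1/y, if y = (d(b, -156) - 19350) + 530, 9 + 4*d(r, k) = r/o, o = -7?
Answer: -28/526943 ≈ -5.3137e-5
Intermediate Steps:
d(r, k) = -9/4 - r/28 (d(r, k) = -9/4 + (r/(-7))/4 = -9/4 + (r*(-1/7))/4 = -9/4 + (-r/7)/4 = -9/4 - r/28)
y = -526943/28 (y = ((-9/4 - 1/28*(-80)) - 19350) + 530 = ((-9/4 + 20/7) - 19350) + 530 = (17/28 - 19350) + 530 = -541783/28 + 530 = -526943/28 ≈ -18819.)
1/y = 1/(-526943/28) = -28/526943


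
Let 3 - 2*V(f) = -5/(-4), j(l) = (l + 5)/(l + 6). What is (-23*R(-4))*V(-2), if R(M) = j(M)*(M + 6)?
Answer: -161/8 ≈ -20.125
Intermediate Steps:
j(l) = (5 + l)/(6 + l)
V(f) = 7/8 (V(f) = 3/2 - (-5)/(2*(-4)) = 3/2 - (-5)*(-1)/(2*4) = 3/2 - ½*5/4 = 3/2 - 5/8 = 7/8)
R(M) = 5 + M (R(M) = ((5 + M)/(6 + M))*(M + 6) = ((5 + M)/(6 + M))*(6 + M) = 5 + M)
(-23*R(-4))*V(-2) = -23*(5 - 4)*(7/8) = -23*1*(7/8) = -23*7/8 = -161/8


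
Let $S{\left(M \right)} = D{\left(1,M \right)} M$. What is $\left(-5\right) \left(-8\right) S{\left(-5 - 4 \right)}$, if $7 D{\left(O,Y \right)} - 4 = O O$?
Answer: $- \frac{1800}{7} \approx -257.14$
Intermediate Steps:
$D{\left(O,Y \right)} = \frac{4}{7} + \frac{O^{2}}{7}$ ($D{\left(O,Y \right)} = \frac{4}{7} + \frac{O O}{7} = \frac{4}{7} + \frac{O^{2}}{7}$)
$S{\left(M \right)} = \frac{5 M}{7}$ ($S{\left(M \right)} = \left(\frac{4}{7} + \frac{1^{2}}{7}\right) M = \left(\frac{4}{7} + \frac{1}{7} \cdot 1\right) M = \left(\frac{4}{7} + \frac{1}{7}\right) M = \frac{5 M}{7}$)
$\left(-5\right) \left(-8\right) S{\left(-5 - 4 \right)} = \left(-5\right) \left(-8\right) \frac{5 \left(-5 - 4\right)}{7} = 40 \cdot \frac{5}{7} \left(-9\right) = 40 \left(- \frac{45}{7}\right) = - \frac{1800}{7}$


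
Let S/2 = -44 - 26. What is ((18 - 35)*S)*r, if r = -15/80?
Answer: -1785/4 ≈ -446.25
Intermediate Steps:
r = -3/16 (r = -15*1/80 = -3/16 ≈ -0.18750)
S = -140 (S = 2*(-44 - 26) = 2*(-70) = -140)
((18 - 35)*S)*r = ((18 - 35)*(-140))*(-3/16) = -17*(-140)*(-3/16) = 2380*(-3/16) = -1785/4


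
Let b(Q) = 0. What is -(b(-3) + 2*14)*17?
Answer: -476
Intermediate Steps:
-(b(-3) + 2*14)*17 = -(0 + 2*14)*17 = -(0 + 28)*17 = -28*17 = -1*476 = -476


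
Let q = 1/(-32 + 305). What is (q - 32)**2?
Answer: 76300225/74529 ≈ 1023.8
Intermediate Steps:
q = 1/273 ≈ 0.0036630
(q - 32)**2 = (1/273 - 32)**2 = (-8735/273)**2 = 76300225/74529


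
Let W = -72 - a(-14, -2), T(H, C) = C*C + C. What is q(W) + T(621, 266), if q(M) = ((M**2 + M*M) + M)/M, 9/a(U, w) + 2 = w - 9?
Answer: 921445/13 ≈ 70880.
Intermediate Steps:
a(U, w) = 9/(-11 + w) (a(U, w) = 9/(-2 + (w - 9)) = 9/(-2 + (-9 + w)) = 9/(-11 + w))
T(H, C) = C + C**2 (T(H, C) = C**2 + C = C + C**2)
W = -927/13 (W = -72 - 9/(-11 - 2) = -72 - 9/(-13) = -72 - 9*(-1)/13 = -72 - 1*(-9/13) = -72 + 9/13 = -927/13 ≈ -71.308)
q(M) = (M + 2*M**2)/M (q(M) = ((M**2 + M**2) + M)/M = (2*M**2 + M)/M = (M + 2*M**2)/M)
q(W) + T(621, 266) = (1 + 2*(-927/13)) + 266*(1 + 266) = (1 - 1854/13) + 266*267 = -1841/13 + 71022 = 921445/13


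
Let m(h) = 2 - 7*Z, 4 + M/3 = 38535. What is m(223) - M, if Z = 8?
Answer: -115647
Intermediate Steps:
M = 115593 (M = -12 + 3*38535 = -12 + 115605 = 115593)
m(h) = -54 (m(h) = 2 - 7*8 = 2 - 56 = -54)
m(223) - M = -54 - 1*115593 = -54 - 115593 = -115647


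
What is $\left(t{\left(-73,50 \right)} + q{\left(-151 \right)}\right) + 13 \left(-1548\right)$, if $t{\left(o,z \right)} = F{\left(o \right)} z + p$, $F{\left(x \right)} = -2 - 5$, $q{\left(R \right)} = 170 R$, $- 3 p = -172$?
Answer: $- \frac{138260}{3} \approx -46087.0$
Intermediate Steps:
$p = \frac{172}{3}$ ($p = \left(- \frac{1}{3}\right) \left(-172\right) = \frac{172}{3} \approx 57.333$)
$F{\left(x \right)} = -7$ ($F{\left(x \right)} = -2 - 5 = -7$)
$t{\left(o,z \right)} = \frac{172}{3} - 7 z$ ($t{\left(o,z \right)} = - 7 z + \frac{172}{3} = \frac{172}{3} - 7 z$)
$\left(t{\left(-73,50 \right)} + q{\left(-151 \right)}\right) + 13 \left(-1548\right) = \left(\left(\frac{172}{3} - 350\right) + 170 \left(-151\right)\right) + 13 \left(-1548\right) = \left(\left(\frac{172}{3} - 350\right) - 25670\right) - 20124 = \left(- \frac{878}{3} - 25670\right) - 20124 = - \frac{77888}{3} - 20124 = - \frac{138260}{3}$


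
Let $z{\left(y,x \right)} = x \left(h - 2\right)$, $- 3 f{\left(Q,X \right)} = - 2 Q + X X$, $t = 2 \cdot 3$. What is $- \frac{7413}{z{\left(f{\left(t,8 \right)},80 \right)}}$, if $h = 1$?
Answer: $\frac{7413}{80} \approx 92.662$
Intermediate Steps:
$t = 6$
$f{\left(Q,X \right)} = - \frac{X^{2}}{3} + \frac{2 Q}{3}$ ($f{\left(Q,X \right)} = - \frac{- 2 Q + X X}{3} = - \frac{- 2 Q + X^{2}}{3} = - \frac{X^{2} - 2 Q}{3} = - \frac{X^{2}}{3} + \frac{2 Q}{3}$)
$z{\left(y,x \right)} = - x$ ($z{\left(y,x \right)} = x \left(1 - 2\right) = x \left(-1\right) = - x$)
$- \frac{7413}{z{\left(f{\left(t,8 \right)},80 \right)}} = - \frac{7413}{\left(-1\right) 80} = - \frac{7413}{-80} = \left(-7413\right) \left(- \frac{1}{80}\right) = \frac{7413}{80}$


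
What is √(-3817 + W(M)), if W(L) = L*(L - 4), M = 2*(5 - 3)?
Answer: I*√3817 ≈ 61.782*I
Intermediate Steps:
M = 4 (M = 2*2 = 4)
W(L) = L*(-4 + L)
√(-3817 + W(M)) = √(-3817 + 4*(-4 + 4)) = √(-3817 + 4*0) = √(-3817 + 0) = √(-3817) = I*√3817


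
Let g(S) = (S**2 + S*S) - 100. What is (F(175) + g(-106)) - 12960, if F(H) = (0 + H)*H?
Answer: 40037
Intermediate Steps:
g(S) = -100 + 2*S**2 (g(S) = (S**2 + S**2) - 100 = 2*S**2 - 100 = -100 + 2*S**2)
F(H) = H**2 (F(H) = H*H = H**2)
(F(175) + g(-106)) - 12960 = (175**2 + (-100 + 2*(-106)**2)) - 12960 = (30625 + (-100 + 2*11236)) - 12960 = (30625 + (-100 + 22472)) - 12960 = (30625 + 22372) - 12960 = 52997 - 12960 = 40037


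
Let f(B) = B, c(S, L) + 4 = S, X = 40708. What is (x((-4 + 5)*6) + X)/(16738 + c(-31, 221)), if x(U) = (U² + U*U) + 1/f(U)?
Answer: 244681/100218 ≈ 2.4415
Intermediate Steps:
c(S, L) = -4 + S
x(U) = 1/U + 2*U² (x(U) = (U² + U*U) + 1/U = (U² + U²) + 1/U = 2*U² + 1/U = 1/U + 2*U²)
(x((-4 + 5)*6) + X)/(16738 + c(-31, 221)) = ((1 + 2*((-4 + 5)*6)³)/(((-4 + 5)*6)) + 40708)/(16738 + (-4 - 31)) = ((1 + 2*(1*6)³)/((1*6)) + 40708)/(16738 - 35) = ((1 + 2*6³)/6 + 40708)/16703 = ((1 + 2*216)/6 + 40708)*(1/16703) = ((1 + 432)/6 + 40708)*(1/16703) = ((⅙)*433 + 40708)*(1/16703) = (433/6 + 40708)*(1/16703) = (244681/6)*(1/16703) = 244681/100218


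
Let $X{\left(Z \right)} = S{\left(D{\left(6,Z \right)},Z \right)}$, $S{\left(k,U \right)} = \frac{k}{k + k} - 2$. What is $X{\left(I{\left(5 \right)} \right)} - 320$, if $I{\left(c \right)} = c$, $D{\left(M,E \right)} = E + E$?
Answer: $- \frac{643}{2} \approx -321.5$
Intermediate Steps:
$D{\left(M,E \right)} = 2 E$
$S{\left(k,U \right)} = - \frac{3}{2}$ ($S{\left(k,U \right)} = \frac{k}{2 k} - 2 = k \frac{1}{2 k} - 2 = \frac{1}{2} - 2 = - \frac{3}{2}$)
$X{\left(Z \right)} = - \frac{3}{2}$
$X{\left(I{\left(5 \right)} \right)} - 320 = - \frac{3}{2} - 320 = - \frac{643}{2}$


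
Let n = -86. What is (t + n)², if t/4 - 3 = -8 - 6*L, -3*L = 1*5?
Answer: 4356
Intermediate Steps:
L = -5/3 ≈ -1.6667
t = 20 (t = 12 + 4*(-8 - 6*(-5/3)) = 12 + 4*(-8 + 10) = 12 + 4*2 = 12 + 8 = 20)
(t + n)² = (20 - 86)² = (-66)² = 4356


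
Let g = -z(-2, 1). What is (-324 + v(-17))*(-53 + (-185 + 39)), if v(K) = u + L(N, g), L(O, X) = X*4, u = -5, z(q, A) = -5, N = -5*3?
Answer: 61491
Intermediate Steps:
N = -15
g = 5 (g = -1*(-5) = 5)
L(O, X) = 4*X
v(K) = 15 (v(K) = -5 + 4*5 = -5 + 20 = 15)
(-324 + v(-17))*(-53 + (-185 + 39)) = (-324 + 15)*(-53 + (-185 + 39)) = -309*(-53 - 146) = -309*(-199) = 61491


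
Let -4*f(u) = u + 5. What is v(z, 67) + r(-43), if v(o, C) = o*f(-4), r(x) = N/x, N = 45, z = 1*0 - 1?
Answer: -137/172 ≈ -0.79651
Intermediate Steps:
f(u) = -5/4 - u/4 (f(u) = -(u + 5)/4 = -(5 + u)/4 = -5/4 - u/4)
z = -1 (z = 0 - 1 = -1)
r(x) = 45/x
v(o, C) = -o/4 (v(o, C) = o*(-5/4 - ¼*(-4)) = o*(-5/4 + 1) = o*(-¼) = -o/4)
v(z, 67) + r(-43) = -¼*(-1) + 45/(-43) = ¼ + 45*(-1/43) = ¼ - 45/43 = -137/172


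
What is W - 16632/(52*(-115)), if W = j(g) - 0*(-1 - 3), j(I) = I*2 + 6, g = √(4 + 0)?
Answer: 19108/1495 ≈ 12.781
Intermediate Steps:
g = 2 (g = √4 = 2)
j(I) = 6 + 2*I (j(I) = 2*I + 6 = 6 + 2*I)
W = 10 (W = (6 + 2*2) - 0*(-1 - 3) = (6 + 4) - 0*(-4) = 10 - 4*0 = 10 + 0 = 10)
W - 16632/(52*(-115)) = 10 - 16632/(52*(-115)) = 10 - 16632/(-5980) = 10 - 16632*(-1/5980) = 10 + 4158/1495 = 19108/1495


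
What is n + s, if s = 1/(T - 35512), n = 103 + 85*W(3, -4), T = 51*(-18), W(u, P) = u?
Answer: 13041939/36430 ≈ 358.00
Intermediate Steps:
T = -918
n = 358 (n = 103 + 85*3 = 103 + 255 = 358)
s = -1/36430 (s = 1/(-918 - 35512) = 1/(-36430) = -1/36430 ≈ -2.7450e-5)
n + s = 358 - 1/36430 = 13041939/36430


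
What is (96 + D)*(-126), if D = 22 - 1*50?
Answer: -8568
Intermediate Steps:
D = -28 (D = 22 - 50 = -28)
(96 + D)*(-126) = (96 - 28)*(-126) = 68*(-126) = -8568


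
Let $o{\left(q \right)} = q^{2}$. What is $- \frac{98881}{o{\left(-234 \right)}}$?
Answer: $- \frac{98881}{54756} \approx -1.8058$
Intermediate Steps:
$- \frac{98881}{o{\left(-234 \right)}} = - \frac{98881}{\left(-234\right)^{2}} = - \frac{98881}{54756}$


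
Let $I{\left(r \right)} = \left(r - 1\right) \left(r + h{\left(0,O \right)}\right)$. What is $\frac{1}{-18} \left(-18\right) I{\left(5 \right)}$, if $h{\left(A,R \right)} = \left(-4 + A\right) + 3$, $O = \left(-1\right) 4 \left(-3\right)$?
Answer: $16$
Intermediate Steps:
$O = 12$ ($O = \left(-4\right) \left(-3\right) = 12$)
$h{\left(A,R \right)} = -1 + A$
$I{\left(r \right)} = \left(-1 + r\right)^{2}$ ($I{\left(r \right)} = \left(r - 1\right) \left(r + \left(-1 + 0\right)\right) = \left(-1 + r\right) \left(r - 1\right) = \left(-1 + r\right) \left(-1 + r\right) = \left(-1 + r\right)^{2}$)
$\frac{1}{-18} \left(-18\right) I{\left(5 \right)} = \frac{1}{-18} \left(-18\right) \left(1 + 5^{2} - 10\right) = \left(- \frac{1}{18}\right) \left(-18\right) \left(1 + 25 - 10\right) = 1 \cdot 16 = 16$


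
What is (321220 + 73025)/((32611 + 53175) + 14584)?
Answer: 78849/20074 ≈ 3.9279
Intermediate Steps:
(321220 + 73025)/((32611 + 53175) + 14584) = 394245/(85786 + 14584) = 394245/100370 = 394245*(1/100370) = 78849/20074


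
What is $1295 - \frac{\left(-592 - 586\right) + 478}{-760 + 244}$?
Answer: $\frac{166880}{129} \approx 1293.6$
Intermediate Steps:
$1295 - \frac{\left(-592 - 586\right) + 478}{-760 + 244} = 1295 - \frac{\left(-592 - 586\right) + 478}{-516} = 1295 - \left(-1178 + 478\right) \left(- \frac{1}{516}\right) = 1295 - \left(-700\right) \left(- \frac{1}{516}\right) = 1295 - \frac{175}{129} = \frac{166880}{129}$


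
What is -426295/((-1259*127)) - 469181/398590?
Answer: 94898166417/63731750870 ≈ 1.4890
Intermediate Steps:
-426295/((-1259*127)) - 469181/398590 = -426295/(-159893) - 469181*1/398590 = -426295*(-1/159893) - 469181/398590 = 426295/159893 - 469181/398590 = 94898166417/63731750870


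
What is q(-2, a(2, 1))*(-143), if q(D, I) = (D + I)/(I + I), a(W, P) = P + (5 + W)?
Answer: -429/8 ≈ -53.625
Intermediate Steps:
a(W, P) = 5 + P + W
q(D, I) = (D + I)/(2*I) (q(D, I) = (D + I)/((2*I)) = (D + I)*(1/(2*I)) = (D + I)/(2*I))
q(-2, a(2, 1))*(-143) = ((-2 + (5 + 1 + 2))/(2*(5 + 1 + 2)))*(-143) = ((½)*(-2 + 8)/8)*(-143) = ((½)*(⅛)*6)*(-143) = (3/8)*(-143) = -429/8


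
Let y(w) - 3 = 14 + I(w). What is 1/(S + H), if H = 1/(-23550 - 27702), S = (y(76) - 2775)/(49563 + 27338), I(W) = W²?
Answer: 3941330052/154601635 ≈ 25.493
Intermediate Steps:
y(w) = 17 + w² (y(w) = 3 + (14 + w²) = 17 + w²)
S = 3018/76901 (S = ((17 + 76²) - 2775)/(49563 + 27338) = ((17 + 5776) - 2775)/76901 = (5793 - 2775)*(1/76901) = 3018*(1/76901) = 3018/76901 ≈ 0.039245)
H = -1/51252 (H = 1/(-51252) = -1/51252 ≈ -1.9511e-5)
1/(S + H) = 1/(3018/76901 - 1/51252) = 1/(154601635/3941330052) = 3941330052/154601635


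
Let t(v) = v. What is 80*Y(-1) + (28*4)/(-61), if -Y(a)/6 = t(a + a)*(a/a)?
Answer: 58448/61 ≈ 958.16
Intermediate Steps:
Y(a) = -12*a (Y(a) = -6*(a + a)*a/a = -6*2*a = -12*a)
80*Y(-1) + (28*4)/(-61) = 80*(-12*(-1)) + (28*4)/(-61) = 80*12 + 112*(-1/61) = 960 - 112/61 = 58448/61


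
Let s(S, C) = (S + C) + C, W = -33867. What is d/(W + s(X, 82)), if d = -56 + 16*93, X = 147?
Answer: -358/8389 ≈ -0.042675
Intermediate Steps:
s(S, C) = S + 2*C (s(S, C) = (C + S) + C = S + 2*C)
d = 1432 (d = -56 + 1488 = 1432)
d/(W + s(X, 82)) = 1432/(-33867 + (147 + 2*82)) = 1432/(-33867 + (147 + 164)) = 1432/(-33867 + 311) = 1432/(-33556) = 1432*(-1/33556) = -358/8389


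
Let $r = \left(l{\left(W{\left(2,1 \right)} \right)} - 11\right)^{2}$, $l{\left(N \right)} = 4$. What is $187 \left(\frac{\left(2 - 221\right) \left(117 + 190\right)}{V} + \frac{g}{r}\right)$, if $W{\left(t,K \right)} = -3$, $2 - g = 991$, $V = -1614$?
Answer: $\frac{105852659}{26362} \approx 4015.4$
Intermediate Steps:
$g = -989$ ($g = 2 - 991 = -989$)
$r = 49$ ($r = \left(4 - 11\right)^{2} = \left(-7\right)^{2} = 49$)
$187 \left(\frac{\left(2 - 221\right) \left(117 + 190\right)}{V} + \frac{g}{r}\right) = 187 \left(\frac{\left(2 - 221\right) \left(117 + 190\right)}{-1614} - \frac{989}{49}\right) = 187 \left(\left(-219\right) 307 \left(- \frac{1}{1614}\right) - \frac{989}{49}\right) = 187 \left(\left(-67233\right) \left(- \frac{1}{1614}\right) - \frac{989}{49}\right) = 187 \left(\frac{22411}{538} - \frac{989}{49}\right) = 187 \cdot \frac{566057}{26362} = \frac{105852659}{26362}$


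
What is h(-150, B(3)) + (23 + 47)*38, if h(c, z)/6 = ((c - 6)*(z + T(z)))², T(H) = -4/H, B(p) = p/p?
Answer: 1316804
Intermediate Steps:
B(p) = 1
h(c, z) = 6*(-6 + c)²*(z - 4/z)² (h(c, z) = 6*((c - 6)*(z - 4/z))² = 6*((-6 + c)*(z - 4/z))² = 6*((-6 + c)²*(z - 4/z)²) = 6*(-6 + c)²*(z - 4/z)²)
h(-150, B(3)) + (23 + 47)*38 = 6*(-6 - 150)²*(-4 + 1²)²/1² + (23 + 47)*38 = 6*1*(-156)²*(-4 + 1)² + 70*38 = 6*1*24336*(-3)² + 2660 = 6*1*24336*9 + 2660 = 1314144 + 2660 = 1316804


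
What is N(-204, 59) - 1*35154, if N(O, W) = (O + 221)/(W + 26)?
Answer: -175769/5 ≈ -35154.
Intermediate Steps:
N(O, W) = (221 + O)/(26 + W)
N(-204, 59) - 1*35154 = (221 - 204)/(26 + 59) - 1*35154 = 17/85 - 35154 = (1/85)*17 - 35154 = ⅕ - 35154 = -175769/5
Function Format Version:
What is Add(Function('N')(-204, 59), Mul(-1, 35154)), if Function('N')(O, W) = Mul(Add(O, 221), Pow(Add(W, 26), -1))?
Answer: Rational(-175769, 5) ≈ -35154.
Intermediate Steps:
Function('N')(O, W) = Mul(Pow(Add(26, W), -1), Add(221, O)) (Function('N')(O, W) = Mul(Add(221, O), Pow(Add(26, W), -1)) = Mul(Pow(Add(26, W), -1), Add(221, O)))
Add(Function('N')(-204, 59), Mul(-1, 35154)) = Add(Mul(Pow(Add(26, 59), -1), Add(221, -204)), Mul(-1, 35154)) = Add(Mul(Pow(85, -1), 17), -35154) = Add(Mul(Rational(1, 85), 17), -35154) = Add(Rational(1, 5), -35154) = Rational(-175769, 5)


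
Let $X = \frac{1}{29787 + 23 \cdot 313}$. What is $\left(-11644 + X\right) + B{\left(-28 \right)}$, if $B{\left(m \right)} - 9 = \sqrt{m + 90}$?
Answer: $- \frac{430332109}{36986} + \sqrt{62} \approx -11627.0$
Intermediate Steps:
$B{\left(m \right)} = 9 + \sqrt{90 + m}$ ($B{\left(m \right)} = 9 + \sqrt{m + 90} = 9 + \sqrt{90 + m}$)
$X = \frac{1}{36986}$ ($X = \frac{1}{29787 + 7199} = \frac{1}{36986} \approx 2.7037 \cdot 10^{-5}$)
$\left(-11644 + X\right) + B{\left(-28 \right)} = \left(-11644 + \frac{1}{36986}\right) + \left(9 + \sqrt{90 - 28}\right) = - \frac{430664983}{36986} + \left(9 + \sqrt{62}\right) = - \frac{430332109}{36986} + \sqrt{62}$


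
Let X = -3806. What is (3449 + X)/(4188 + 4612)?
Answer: -357/8800 ≈ -0.040568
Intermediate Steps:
(3449 + X)/(4188 + 4612) = (3449 - 3806)/(4188 + 4612) = -357/8800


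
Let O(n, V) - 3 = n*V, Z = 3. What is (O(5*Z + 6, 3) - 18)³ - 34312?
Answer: 76280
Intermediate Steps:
O(n, V) = 3 + V*n (O(n, V) = 3 + n*V = 3 + V*n)
(O(5*Z + 6, 3) - 18)³ - 34312 = ((3 + 3*(5*3 + 6)) - 18)³ - 34312 = ((3 + 3*(15 + 6)) - 18)³ - 34312 = ((3 + 3*21) - 18)³ - 34312 = ((3 + 63) - 18)³ - 34312 = (66 - 18)³ - 34312 = 48³ - 34312 = 110592 - 34312 = 76280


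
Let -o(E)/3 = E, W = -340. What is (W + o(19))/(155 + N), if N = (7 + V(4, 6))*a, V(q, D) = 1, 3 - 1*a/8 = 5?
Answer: -397/27 ≈ -14.704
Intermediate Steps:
a = -16 (a = 24 - 8*5 = 24 - 40 = -16)
o(E) = -3*E
N = -128 (N = (7 + 1)*(-16) = 8*(-16) = -128)
(W + o(19))/(155 + N) = (-340 - 3*19)/(155 - 128) = (-340 - 57)/27 = -397*1/27 = -397/27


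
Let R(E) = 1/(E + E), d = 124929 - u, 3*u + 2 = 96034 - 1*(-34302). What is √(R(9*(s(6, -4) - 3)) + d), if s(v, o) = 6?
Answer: √26400930/18 ≈ 285.45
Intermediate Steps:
u = 130334/3 (u = -⅔ + (96034 - 1*(-34302))/3 = -⅔ + (96034 + 34302)/3 = -⅔ + (⅓)*130336 = -⅔ + 130336/3 = 130334/3 ≈ 43445.)
d = 244453/3 (d = 124929 - 1*130334/3 = 124929 - 130334/3 = 244453/3 ≈ 81484.)
R(E) = 1/(2*E)
√(R(9*(s(6, -4) - 3)) + d) = √(1/(2*((9*(6 - 3)))) + 244453/3) = √(1/(2*((9*3))) + 244453/3) = √((½)/27 + 244453/3) = √((½)*(1/27) + 244453/3) = √(1/54 + 244453/3) = √(4400155/54) = √26400930/18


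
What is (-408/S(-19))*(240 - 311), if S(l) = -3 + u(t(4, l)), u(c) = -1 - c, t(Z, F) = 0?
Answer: -7242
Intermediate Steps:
S(l) = -4 (S(l) = -3 + (-1 - 1*0) = -3 + (-1 + 0) = -3 - 1 = -4)
(-408/S(-19))*(240 - 311) = (-408/(-4))*(240 - 311) = -408*(-1/4)*(-71) = 102*(-71) = -7242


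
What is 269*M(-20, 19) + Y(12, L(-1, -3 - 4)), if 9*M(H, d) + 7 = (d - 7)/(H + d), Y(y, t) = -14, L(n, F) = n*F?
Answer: -5237/9 ≈ -581.89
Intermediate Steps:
L(n, F) = F*n
M(H, d) = -7/9 + (-7 + d)/(9*(H + d)) (M(H, d) = -7/9 + ((d - 7)/(H + d))/9 = -7/9 + ((-7 + d)/(H + d))/9 = -7/9 + (-7 + d)/(9*(H + d)))
269*M(-20, 19) + Y(12, L(-1, -3 - 4)) = 269*((-7 - 7*(-20) - 6*19)/(9*(-20 + 19))) - 14 = 269*((⅑)*(-7 + 140 - 114)/(-1)) - 14 = 269*((⅑)*(-1)*19) - 14 = 269*(-19/9) - 14 = -5111/9 - 14 = -5237/9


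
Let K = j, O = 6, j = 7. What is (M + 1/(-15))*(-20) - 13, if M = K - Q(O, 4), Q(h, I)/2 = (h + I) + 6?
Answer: 1465/3 ≈ 488.33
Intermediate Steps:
Q(h, I) = 12 + 2*I + 2*h (Q(h, I) = 2*((h + I) + 6) = 2*((I + h) + 6) = 2*(6 + I + h) = 12 + 2*I + 2*h)
K = 7
M = -25 (M = 7 - (12 + 2*4 + 2*6) = 7 - (12 + 8 + 12) = 7 - 1*32 = 7 - 32 = -25)
(M + 1/(-15))*(-20) - 13 = (-25 + 1/(-15))*(-20) - 13 = (-25 - 1/15)*(-20) - 13 = -376/15*(-20) - 13 = 1504/3 - 13 = 1465/3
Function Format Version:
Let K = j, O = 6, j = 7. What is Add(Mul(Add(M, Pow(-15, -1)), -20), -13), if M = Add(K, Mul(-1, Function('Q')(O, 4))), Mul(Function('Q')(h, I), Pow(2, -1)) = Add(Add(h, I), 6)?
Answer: Rational(1465, 3) ≈ 488.33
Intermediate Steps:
Function('Q')(h, I) = Add(12, Mul(2, I), Mul(2, h)) (Function('Q')(h, I) = Mul(2, Add(Add(h, I), 6)) = Mul(2, Add(Add(I, h), 6)) = Mul(2, Add(6, I, h)) = Add(12, Mul(2, I), Mul(2, h)))
K = 7
M = -25 (M = Add(7, Mul(-1, Add(12, Mul(2, 4), Mul(2, 6)))) = Add(7, Mul(-1, Add(12, 8, 12))) = Add(7, Mul(-1, 32)) = Add(7, -32) = -25)
Add(Mul(Add(M, Pow(-15, -1)), -20), -13) = Add(Mul(Add(-25, Pow(-15, -1)), -20), -13) = Add(Mul(Add(-25, Rational(-1, 15)), -20), -13) = Add(Mul(Rational(-376, 15), -20), -13) = Add(Rational(1504, 3), -13) = Rational(1465, 3)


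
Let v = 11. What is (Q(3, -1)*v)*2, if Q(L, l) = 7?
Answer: 154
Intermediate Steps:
(Q(3, -1)*v)*2 = (7*11)*2 = 77*2 = 154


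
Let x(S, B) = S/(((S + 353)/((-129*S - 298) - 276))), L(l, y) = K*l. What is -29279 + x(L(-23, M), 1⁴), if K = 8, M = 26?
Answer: -9209959/169 ≈ -54497.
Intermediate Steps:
L(l, y) = 8*l
x(S, B) = S*(-574 - 129*S)/(353 + S) (x(S, B) = S/(((353 + S)/((-298 - 129*S) - 276))) = S/(((353 + S)/(-574 - 129*S))) = S*((-574 - 129*S)/(353 + S)) = S*(-574 - 129*S)/(353 + S))
-29279 + x(L(-23, M), 1⁴) = -29279 - 8*(-23)*(574 + 129*(8*(-23)))/(353 + 8*(-23)) = -29279 - 1*(-184)*(574 + 129*(-184))/(353 - 184) = -29279 - 1*(-184)*(574 - 23736)/169 = -29279 - 1*(-184)*1/169*(-23162) = -29279 - 4261808/169 = -9209959/169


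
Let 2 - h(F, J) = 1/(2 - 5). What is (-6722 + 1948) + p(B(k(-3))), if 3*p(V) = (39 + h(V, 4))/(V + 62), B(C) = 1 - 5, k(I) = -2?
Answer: -1245952/261 ≈ -4773.8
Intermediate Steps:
B(C) = -4
h(F, J) = 7/3 (h(F, J) = 2 - 1/(2 - 5) = 2 - 1/(-3) = 2 - 1*(-1/3) = 2 + 1/3 = 7/3)
p(V) = 124/(9*(62 + V)) (p(V) = ((39 + 7/3)/(V + 62))/3 = (124/(3*(62 + V)))/3 = 124/(9*(62 + V)))
(-6722 + 1948) + p(B(k(-3))) = (-6722 + 1948) + 124/(9*(62 - 4)) = -4774 + (124/9)/58 = -4774 + (124/9)*(1/58) = -4774 + 62/261 = -1245952/261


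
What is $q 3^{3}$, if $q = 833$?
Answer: $22491$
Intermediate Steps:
$q 3^{3} = 833 \cdot 3^{3} = 833 \cdot 27 = 22491$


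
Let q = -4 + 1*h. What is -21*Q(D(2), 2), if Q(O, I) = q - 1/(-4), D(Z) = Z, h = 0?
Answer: 315/4 ≈ 78.750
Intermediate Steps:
q = -4 (q = -4 + 1*0 = -4 + 0 = -4)
Q(O, I) = -15/4 (Q(O, I) = -4 - 1/(-4) = -4 - (-1)/4 = -4 - 1*(-1/4) = -4 + 1/4 = -15/4)
-21*Q(D(2), 2) = -21*(-15/4) = 315/4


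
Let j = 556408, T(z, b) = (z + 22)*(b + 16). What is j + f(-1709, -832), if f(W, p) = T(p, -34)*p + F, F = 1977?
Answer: -11572175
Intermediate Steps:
T(z, b) = (16 + b)*(22 + z) (T(z, b) = (22 + z)*(16 + b) = (16 + b)*(22 + z))
f(W, p) = 1977 + p*(-396 - 18*p) (f(W, p) = (352 + 16*p + 22*(-34) - 34*p)*p + 1977 = (352 + 16*p - 748 - 34*p)*p + 1977 = (-396 - 18*p)*p + 1977 = p*(-396 - 18*p) + 1977 = 1977 + p*(-396 - 18*p))
j + f(-1709, -832) = 556408 + (1977 - 18*(-832)*(22 - 832)) = 556408 + (1977 - 18*(-832)*(-810)) = 556408 + (1977 - 12130560) = 556408 - 12128583 = -11572175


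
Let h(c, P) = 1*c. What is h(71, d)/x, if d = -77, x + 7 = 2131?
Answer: 71/2124 ≈ 0.033427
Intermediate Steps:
x = 2124 (x = -7 + 2131 = 2124)
h(c, P) = c
h(71, d)/x = 71/2124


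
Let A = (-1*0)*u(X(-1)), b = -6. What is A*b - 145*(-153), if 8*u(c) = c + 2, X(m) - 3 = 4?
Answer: 22185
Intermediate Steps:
X(m) = 7 (X(m) = 3 + 4 = 7)
u(c) = ¼ + c/8 (u(c) = (c + 2)/8 = (2 + c)/8 = ¼ + c/8)
A = 0 (A = (-1*0)*(¼ + (⅛)*7) = 0*(¼ + 7/8) = 0*(9/8) = 0)
A*b - 145*(-153) = 0*(-6) - 145*(-153) = 0 + 22185 = 22185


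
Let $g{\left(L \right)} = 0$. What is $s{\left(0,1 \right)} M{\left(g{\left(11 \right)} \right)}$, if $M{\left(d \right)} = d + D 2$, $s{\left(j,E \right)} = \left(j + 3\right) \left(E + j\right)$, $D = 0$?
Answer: $0$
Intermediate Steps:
$s{\left(j,E \right)} = \left(3 + j\right) \left(E + j\right)$
$M{\left(d \right)} = d$ ($M{\left(d \right)} = d + 0 \cdot 2 = d + 0 = d$)
$s{\left(0,1 \right)} M{\left(g{\left(11 \right)} \right)} = \left(0^{2} + 3 \cdot 1 + 3 \cdot 0 + 1 \cdot 0\right) 0 = \left(0 + 3 + 0 + 0\right) 0 = 3 \cdot 0 = 0$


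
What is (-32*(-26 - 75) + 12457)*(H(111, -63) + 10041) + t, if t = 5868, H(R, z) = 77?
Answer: 158747170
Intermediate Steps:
(-32*(-26 - 75) + 12457)*(H(111, -63) + 10041) + t = (-32*(-26 - 75) + 12457)*(77 + 10041) + 5868 = (-32*(-101) + 12457)*10118 + 5868 = (3232 + 12457)*10118 + 5868 = 15689*10118 + 5868 = 158741302 + 5868 = 158747170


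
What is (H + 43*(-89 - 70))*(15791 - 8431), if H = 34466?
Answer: 203349440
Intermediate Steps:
(H + 43*(-89 - 70))*(15791 - 8431) = (34466 + 43*(-89 - 70))*(15791 - 8431) = (34466 + 43*(-159))*7360 = (34466 - 6837)*7360 = 27629*7360 = 203349440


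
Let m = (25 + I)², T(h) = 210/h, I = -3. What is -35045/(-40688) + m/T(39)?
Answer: 129231023/1424080 ≈ 90.747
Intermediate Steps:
m = 484 (m = (25 - 3)² = 22² = 484)
-35045/(-40688) + m/T(39) = -35045/(-40688) + 484/((210/39)) = -35045*(-1/40688) + 484/((210*(1/39))) = 35045/40688 + 484/(70/13) = 35045/40688 + 484*(13/70) = 35045/40688 + 3146/35 = 129231023/1424080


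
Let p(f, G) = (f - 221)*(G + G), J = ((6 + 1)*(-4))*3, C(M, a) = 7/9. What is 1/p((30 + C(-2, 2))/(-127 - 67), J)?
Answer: 291/10812004 ≈ 2.6915e-5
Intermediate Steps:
C(M, a) = 7/9 (C(M, a) = 7*(1/9) = 7/9)
J = -84 (J = (7*(-4))*3 = -28*3 = -84)
p(f, G) = 2*G*(-221 + f) (p(f, G) = (-221 + f)*(2*G) = 2*G*(-221 + f))
1/p((30 + C(-2, 2))/(-127 - 67), J) = 1/(2*(-84)*(-221 + (30 + 7/9)/(-127 - 67))) = 1/(2*(-84)*(-221 + (277/9)/(-194))) = 1/(2*(-84)*(-221 + (277/9)*(-1/194))) = 1/(2*(-84)*(-221 - 277/1746)) = 1/(2*(-84)*(-386143/1746)) = 1/(10812004/291) = 291/10812004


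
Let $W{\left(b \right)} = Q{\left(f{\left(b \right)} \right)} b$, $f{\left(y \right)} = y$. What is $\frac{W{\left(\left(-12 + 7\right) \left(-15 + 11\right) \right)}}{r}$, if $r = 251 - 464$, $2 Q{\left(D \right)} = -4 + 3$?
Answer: $\frac{10}{213} \approx 0.046948$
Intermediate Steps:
$Q{\left(D \right)} = - \frac{1}{2}$ ($Q{\left(D \right)} = \frac{-4 + 3}{2} = \frac{1}{2} \left(-1\right) = - \frac{1}{2}$)
$r = -213$
$W{\left(b \right)} = - \frac{b}{2}$
$\frac{W{\left(\left(-12 + 7\right) \left(-15 + 11\right) \right)}}{r} = \frac{\left(- \frac{1}{2}\right) \left(-12 + 7\right) \left(-15 + 11\right)}{-213} = - \frac{\left(-5\right) \left(-4\right)}{2} \left(- \frac{1}{213}\right) = \left(- \frac{1}{2}\right) 20 \left(- \frac{1}{213}\right) = \left(-10\right) \left(- \frac{1}{213}\right) = \frac{10}{213}$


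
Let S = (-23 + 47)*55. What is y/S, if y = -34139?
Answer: -34139/1320 ≈ -25.863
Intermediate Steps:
S = 1320 (S = 24*55 = 1320)
y/S = -34139/1320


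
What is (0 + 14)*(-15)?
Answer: -210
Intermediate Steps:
(0 + 14)*(-15) = 14*(-15) = -210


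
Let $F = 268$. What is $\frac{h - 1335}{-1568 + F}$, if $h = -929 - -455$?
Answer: $\frac{1809}{1300} \approx 1.3915$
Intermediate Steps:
$h = -474$ ($h = -929 + 455 = -474$)
$\frac{h - 1335}{-1568 + F} = \frac{-474 - 1335}{-1568 + 268} = - \frac{1809}{-1300} = \left(-1809\right) \left(- \frac{1}{1300}\right) = \frac{1809}{1300}$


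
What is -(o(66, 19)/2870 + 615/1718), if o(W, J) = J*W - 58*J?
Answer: -1013093/2465330 ≈ -0.41094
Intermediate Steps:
o(W, J) = -58*J + J*W
-(o(66, 19)/2870 + 615/1718) = -((19*(-58 + 66))/2870 + 615/1718) = -((19*8)*(1/2870) + 615*(1/1718)) = -(152*(1/2870) + 615/1718) = -(76/1435 + 615/1718) = -1*1013093/2465330 = -1013093/2465330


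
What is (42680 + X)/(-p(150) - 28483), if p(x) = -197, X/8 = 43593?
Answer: -195712/14143 ≈ -13.838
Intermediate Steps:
X = 348744 (X = 8*43593 = 348744)
(42680 + X)/(-p(150) - 28483) = (42680 + 348744)/(-1*(-197) - 28483) = 391424/(197 - 28483) = 391424/(-28286) = 391424*(-1/28286) = -195712/14143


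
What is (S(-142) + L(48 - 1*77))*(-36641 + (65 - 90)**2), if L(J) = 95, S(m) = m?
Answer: 1692752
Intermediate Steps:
(S(-142) + L(48 - 1*77))*(-36641 + (65 - 90)**2) = (-142 + 95)*(-36641 + (65 - 90)**2) = -47*(-36641 + (-25)**2) = -47*(-36641 + 625) = -47*(-36016) = 1692752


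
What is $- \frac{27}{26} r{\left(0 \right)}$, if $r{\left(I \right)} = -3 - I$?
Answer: $\frac{81}{26} \approx 3.1154$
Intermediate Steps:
$- \frac{27}{26} r{\left(0 \right)} = - \frac{27}{26} \left(-3 - 0\right) = \left(-27\right) \frac{1}{26} \left(-3 + 0\right) = \left(- \frac{27}{26}\right) \left(-3\right) = \frac{81}{26}$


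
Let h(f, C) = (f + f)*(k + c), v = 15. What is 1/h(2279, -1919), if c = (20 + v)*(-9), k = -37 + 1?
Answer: -1/1599858 ≈ -6.2506e-7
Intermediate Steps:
k = -36
c = -315 (c = (20 + 15)*(-9) = 35*(-9) = -315)
h(f, C) = -702*f (h(f, C) = (f + f)*(-36 - 315) = (2*f)*(-351) = -702*f)
1/h(2279, -1919) = 1/(-702*2279) = 1/(-1599858) = -1/1599858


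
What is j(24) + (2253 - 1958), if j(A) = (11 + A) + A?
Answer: 354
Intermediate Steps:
j(A) = 11 + 2*A
j(24) + (2253 - 1958) = (11 + 2*24) + (2253 - 1958) = (11 + 48) + 295 = 59 + 295 = 354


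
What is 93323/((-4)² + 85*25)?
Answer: 93323/2141 ≈ 43.589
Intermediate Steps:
93323/((-4)² + 85*25) = 93323/(16 + 2125) = 93323/2141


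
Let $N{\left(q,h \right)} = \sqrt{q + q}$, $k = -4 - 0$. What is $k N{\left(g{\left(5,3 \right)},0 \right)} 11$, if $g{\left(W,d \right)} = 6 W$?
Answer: $- 88 \sqrt{15} \approx -340.82$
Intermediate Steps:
$k = -4$ ($k = -4 + 0 = -4$)
$N{\left(q,h \right)} = \sqrt{2} \sqrt{q}$ ($N{\left(q,h \right)} = \sqrt{2 q} = \sqrt{2} \sqrt{q}$)
$k N{\left(g{\left(5,3 \right)},0 \right)} 11 = - 4 \sqrt{2} \sqrt{6 \cdot 5} \cdot 11 = - 4 \sqrt{2} \sqrt{30} \cdot 11 = - 4 \cdot 2 \sqrt{15} \cdot 11 = - 8 \sqrt{15} \cdot 11 = - 88 \sqrt{15}$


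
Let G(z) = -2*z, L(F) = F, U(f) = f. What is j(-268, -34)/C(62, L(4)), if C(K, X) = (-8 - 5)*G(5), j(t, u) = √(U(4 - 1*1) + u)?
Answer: I*√31/130 ≈ 0.042829*I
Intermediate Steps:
j(t, u) = √(3 + u) (j(t, u) = √((4 - 1*1) + u) = √((4 - 1) + u) = √(3 + u))
C(K, X) = 130 (C(K, X) = (-8 - 5)*(-2*5) = -13*(-10) = 130)
j(-268, -34)/C(62, L(4)) = √(3 - 34)/130 = √(-31)*(1/130) = (I*√31)*(1/130) = I*√31/130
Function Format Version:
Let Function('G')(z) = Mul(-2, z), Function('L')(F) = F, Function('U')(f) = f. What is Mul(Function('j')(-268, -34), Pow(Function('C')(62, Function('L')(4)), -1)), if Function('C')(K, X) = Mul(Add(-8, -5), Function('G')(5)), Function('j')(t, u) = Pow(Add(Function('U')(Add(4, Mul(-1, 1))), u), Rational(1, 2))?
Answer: Mul(Rational(1, 130), I, Pow(31, Rational(1, 2))) ≈ Mul(0.042829, I)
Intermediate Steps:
Function('j')(t, u) = Pow(Add(3, u), Rational(1, 2)) (Function('j')(t, u) = Pow(Add(Add(4, Mul(-1, 1)), u), Rational(1, 2)) = Pow(Add(Add(4, -1), u), Rational(1, 2)) = Pow(Add(3, u), Rational(1, 2)))
Function('C')(K, X) = 130 (Function('C')(K, X) = Mul(Add(-8, -5), Mul(-2, 5)) = Mul(-13, -10) = 130)
Mul(Function('j')(-268, -34), Pow(Function('C')(62, Function('L')(4)), -1)) = Mul(Pow(Add(3, -34), Rational(1, 2)), Pow(130, -1)) = Mul(Pow(-31, Rational(1, 2)), Rational(1, 130)) = Mul(Mul(I, Pow(31, Rational(1, 2))), Rational(1, 130)) = Mul(Rational(1, 130), I, Pow(31, Rational(1, 2)))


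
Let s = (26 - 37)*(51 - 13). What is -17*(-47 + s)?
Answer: 7905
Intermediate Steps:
s = -418 (s = -11*38 = -418)
-17*(-47 + s) = -17*(-47 - 418) = -17*(-465) = 7905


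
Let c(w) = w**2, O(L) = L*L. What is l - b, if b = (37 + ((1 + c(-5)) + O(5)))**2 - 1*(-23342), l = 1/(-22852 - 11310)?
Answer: -1061959933/34162 ≈ -31086.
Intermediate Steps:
O(L) = L**2
l = -1/34162 (l = 1/(-34162) = -1/34162 ≈ -2.9272e-5)
b = 31086 (b = (37 + ((1 + (-5)**2) + 5**2))**2 - 1*(-23342) = (37 + ((1 + 25) + 25))**2 + 23342 = (37 + (26 + 25))**2 + 23342 = (37 + 51)**2 + 23342 = 88**2 + 23342 = 7744 + 23342 = 31086)
l - b = -1/34162 - 1*31086 = -1/34162 - 31086 = -1061959933/34162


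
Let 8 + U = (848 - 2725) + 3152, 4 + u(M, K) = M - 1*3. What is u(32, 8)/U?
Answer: 25/1267 ≈ 0.019732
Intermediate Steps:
u(M, K) = -7 + M (u(M, K) = -4 + (M - 1*3) = -4 + (M - 3) = -4 + (-3 + M) = -7 + M)
U = 1267 (U = -8 + ((848 - 2725) + 3152) = -8 + (-1877 + 3152) = -8 + 1275 = 1267)
u(32, 8)/U = (-7 + 32)/1267 = 25*(1/1267) = 25/1267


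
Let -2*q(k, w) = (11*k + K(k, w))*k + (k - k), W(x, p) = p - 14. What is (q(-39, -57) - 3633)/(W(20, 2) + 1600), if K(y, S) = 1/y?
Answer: -11999/1588 ≈ -7.5560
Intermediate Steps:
W(x, p) = -14 + p
q(k, w) = -k*(1/k + 11*k)/2 (q(k, w) = -((11*k + 1/k)*k + (k - k))/2 = -((1/k + 11*k)*k + 0)/2 = -(k*(1/k + 11*k) + 0)/2 = -k*(1/k + 11*k)/2)
(q(-39, -57) - 3633)/(W(20, 2) + 1600) = ((-1/2 - 11/2*(-39)**2) - 3633)/((-14 + 2) + 1600) = ((-1/2 - 11/2*1521) - 3633)/(-12 + 1600) = ((-1/2 - 16731/2) - 3633)/1588 = (-8366 - 3633)*(1/1588) = -11999*1/1588 = -11999/1588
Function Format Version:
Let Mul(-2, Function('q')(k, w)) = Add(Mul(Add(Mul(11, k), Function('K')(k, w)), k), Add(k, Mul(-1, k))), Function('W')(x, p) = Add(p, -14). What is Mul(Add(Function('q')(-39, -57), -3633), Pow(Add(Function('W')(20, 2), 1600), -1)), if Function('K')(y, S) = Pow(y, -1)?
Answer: Rational(-11999, 1588) ≈ -7.5560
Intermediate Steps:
Function('W')(x, p) = Add(-14, p)
Function('q')(k, w) = Mul(Rational(-1, 2), k, Add(Pow(k, -1), Mul(11, k))) (Function('q')(k, w) = Mul(Rational(-1, 2), Add(Mul(Add(Mul(11, k), Pow(k, -1)), k), Add(k, Mul(-1, k)))) = Mul(Rational(-1, 2), Add(Mul(Add(Pow(k, -1), Mul(11, k)), k), 0)) = Mul(Rational(-1, 2), Add(Mul(k, Add(Pow(k, -1), Mul(11, k))), 0)) = Mul(Rational(-1, 2), Mul(k, Add(Pow(k, -1), Mul(11, k)))) = Mul(Rational(-1, 2), k, Add(Pow(k, -1), Mul(11, k))))
Mul(Add(Function('q')(-39, -57), -3633), Pow(Add(Function('W')(20, 2), 1600), -1)) = Mul(Add(Add(Rational(-1, 2), Mul(Rational(-11, 2), Pow(-39, 2))), -3633), Pow(Add(Add(-14, 2), 1600), -1)) = Mul(Add(Add(Rational(-1, 2), Mul(Rational(-11, 2), 1521)), -3633), Pow(Add(-12, 1600), -1)) = Mul(Add(Add(Rational(-1, 2), Rational(-16731, 2)), -3633), Pow(1588, -1)) = Mul(Add(-8366, -3633), Rational(1, 1588)) = Mul(-11999, Rational(1, 1588)) = Rational(-11999, 1588)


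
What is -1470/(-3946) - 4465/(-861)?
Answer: 9442280/1698753 ≈ 5.5584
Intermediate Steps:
-1470/(-3946) - 4465/(-861) = -1470*(-1/3946) - 4465*(-1/861) = 735/1973 + 4465/861 = 9442280/1698753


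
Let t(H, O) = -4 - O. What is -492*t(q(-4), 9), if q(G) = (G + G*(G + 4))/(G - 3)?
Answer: 6396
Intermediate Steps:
q(G) = (G + G*(4 + G))/(-3 + G)
-492*t(q(-4), 9) = -492*(-4 - 1*9) = -492*(-4 - 9) = -492*(-13) = 6396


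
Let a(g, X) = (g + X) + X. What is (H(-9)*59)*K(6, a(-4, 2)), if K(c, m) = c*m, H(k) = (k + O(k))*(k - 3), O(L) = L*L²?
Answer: 0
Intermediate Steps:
a(g, X) = g + 2*X (a(g, X) = (X + g) + X = g + 2*X)
O(L) = L³
H(k) = (-3 + k)*(k + k³) (H(k) = (k + k³)*(k - 3) = (k + k³)*(-3 + k) = (-3 + k)*(k + k³))
(H(-9)*59)*K(6, a(-4, 2)) = (-9*(-3 - 9 + (-9)³ - 3*(-9)²)*59)*(6*(-4 + 2*2)) = (-9*(-3 - 9 - 729 - 3*81)*59)*(6*(-4 + 4)) = (-9*(-3 - 9 - 729 - 243)*59)*(6*0) = (-9*(-984)*59)*0 = (8856*59)*0 = 522504*0 = 0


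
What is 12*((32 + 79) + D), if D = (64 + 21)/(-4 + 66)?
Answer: 41802/31 ≈ 1348.5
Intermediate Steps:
D = 85/62 ≈ 1.3710
12*((32 + 79) + D) = 12*((32 + 79) + 85/62) = 12*(111 + 85/62) = 12*(6967/62) = 41802/31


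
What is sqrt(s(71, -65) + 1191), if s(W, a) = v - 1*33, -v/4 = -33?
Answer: sqrt(1290) ≈ 35.917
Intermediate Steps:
v = 132 (v = -4*(-33) = 132)
s(W, a) = 99 (s(W, a) = 132 - 1*33 = 132 - 33 = 99)
sqrt(s(71, -65) + 1191) = sqrt(99 + 1191) = sqrt(1290)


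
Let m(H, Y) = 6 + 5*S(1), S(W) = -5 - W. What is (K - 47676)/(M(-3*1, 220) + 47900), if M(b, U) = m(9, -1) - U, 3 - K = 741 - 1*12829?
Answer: -35585/47656 ≈ -0.74671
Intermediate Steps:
m(H, Y) = -24 (m(H, Y) = 6 + 5*(-5 - 1*1) = 6 + 5*(-5 - 1) = 6 + 5*(-6) = 6 - 30 = -24)
K = 12091 (K = 3 - (741 - 1*12829) = 3 - (741 - 12829) = 3 - 1*(-12088) = 3 + 12088 = 12091)
M(b, U) = -24 - U
(K - 47676)/(M(-3*1, 220) + 47900) = (12091 - 47676)/((-24 - 1*220) + 47900) = -35585/((-24 - 220) + 47900) = -35585/(-244 + 47900) = -35585/47656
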